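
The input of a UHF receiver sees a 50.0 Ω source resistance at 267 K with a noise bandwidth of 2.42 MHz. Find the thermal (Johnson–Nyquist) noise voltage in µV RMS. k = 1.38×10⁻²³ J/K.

V_n = √(4kTRB)
4kTRB = 4 × 1.38×10⁻²³ × 267 × 5.00×10¹ × 2.42×10⁶ = 1.78×10⁻¹² V²
V_n = √(1.78×10⁻¹²) = 1.34×10⁻⁶ V = 1.34 µV

1.34 µV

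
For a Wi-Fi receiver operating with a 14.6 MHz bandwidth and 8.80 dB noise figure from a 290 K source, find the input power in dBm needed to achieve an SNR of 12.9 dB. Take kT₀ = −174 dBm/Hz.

−80.7 dBm

Sensitivity = −174 + 10 log₁₀(B) + NF + SNR_min
= −174 + 71.64 + 8.80 + 12.9
= −80.66 dBm → −80.7 dBm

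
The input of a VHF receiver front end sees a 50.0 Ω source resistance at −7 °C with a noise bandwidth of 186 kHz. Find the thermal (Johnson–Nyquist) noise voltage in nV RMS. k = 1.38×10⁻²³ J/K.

370 nV

T = −7 °C + 273.15 = 266.15 K
V_n = √(4kTRB)
4kTRB = 4 × 1.38×10⁻²³ × 266.15 × 5.00×10¹ × 1.86×10⁵ = 1.37×10⁻¹³ V²
V_n = √(1.37×10⁻¹³) = 3.70×10⁻⁷ V = 370 nV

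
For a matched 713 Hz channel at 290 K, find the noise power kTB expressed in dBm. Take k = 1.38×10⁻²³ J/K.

P_n = kTB = 1.38×10⁻²³ × 290 × 7.13×10² = 2.85×10⁻¹⁸ W
In dBm: 10 log₁₀(2.85×10⁻¹⁸ / 10⁻³) = −145.4 dBm

−145.4 dBm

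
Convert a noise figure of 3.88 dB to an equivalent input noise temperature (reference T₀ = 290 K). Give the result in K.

419 K

F = 10^(3.88/10) = 2.44343
T_e = (F − 1)·T₀ = (2.44343 − 1) × 290 = 419 K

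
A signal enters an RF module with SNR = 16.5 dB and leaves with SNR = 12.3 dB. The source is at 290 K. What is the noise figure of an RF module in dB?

4.2 dB

NF (dB) = SNR_in(dB) − SNR_out(dB) when the source is at T₀
NF = 16.5 − 12.3 = 4.2 dB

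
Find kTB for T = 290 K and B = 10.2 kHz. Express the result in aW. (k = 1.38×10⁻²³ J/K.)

40.8 aW

P_n = kTB = 1.38×10⁻²³ × 290 × 1.02×10⁴ = 4.08×10⁻¹⁷ W = 40.8 aW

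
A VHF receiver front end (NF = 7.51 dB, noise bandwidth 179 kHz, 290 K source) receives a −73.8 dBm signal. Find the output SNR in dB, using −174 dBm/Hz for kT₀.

40.2 dB

Noise floor: N = −174 + 10 log₁₀(B) + NF
10 log₁₀(1.79×10⁵) = 52.53 dB
N = −174 + 52.53 + 7.51 = −113.96 dBm
SNR = P_sig − N = −73.8 − (−113.96) = 40.16 dB → 40.2 dB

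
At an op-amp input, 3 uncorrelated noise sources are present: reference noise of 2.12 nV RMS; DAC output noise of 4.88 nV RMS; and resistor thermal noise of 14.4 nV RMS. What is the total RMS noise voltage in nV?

15.4 nV

Uncorrelated sources add in power (mean-square): V_tot = √(ΣV_i²)
V_tot = √[(2.12×10⁻⁹)² + (4.88×10⁻⁹)² + (1.44×10⁻⁸)²] = 1.54×10⁻⁸ V = 15.4 nV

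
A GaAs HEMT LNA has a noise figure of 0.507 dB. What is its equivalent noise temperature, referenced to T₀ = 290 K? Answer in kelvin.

F = 10^(0.507/10) = 1.12383
T_e = (F − 1)·T₀ = (1.12383 − 1) × 290 = 35.9 K

35.9 K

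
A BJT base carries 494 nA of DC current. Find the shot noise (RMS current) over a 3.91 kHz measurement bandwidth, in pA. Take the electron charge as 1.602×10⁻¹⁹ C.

24.9 pA

I_n = √(2qI·B)
2qI·B = 2 × 1.602×10⁻¹⁹ × 4.94×10⁻⁷ × 3.91×10³ = 6.19×10⁻²² A²
I_n = √(6.19×10⁻²²) = 2.49×10⁻¹¹ A = 24.9 pA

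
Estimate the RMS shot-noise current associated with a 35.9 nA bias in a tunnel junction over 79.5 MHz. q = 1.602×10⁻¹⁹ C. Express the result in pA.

I_n = √(2qI·B)
2qI·B = 2 × 1.602×10⁻¹⁹ × 3.59×10⁻⁸ × 7.95×10⁷ = 9.14×10⁻¹⁹ A²
I_n = √(9.14×10⁻¹⁹) = 9.56×10⁻¹⁰ A = 956 pA

956 pA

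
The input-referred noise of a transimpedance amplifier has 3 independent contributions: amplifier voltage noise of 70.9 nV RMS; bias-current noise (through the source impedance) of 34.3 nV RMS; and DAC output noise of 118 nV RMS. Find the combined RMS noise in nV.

Uncorrelated sources add in power (mean-square): V_tot = √(ΣV_i²)
V_tot = √[(7.09×10⁻⁸)² + (3.43×10⁻⁸)² + (1.18×10⁻⁷)²] = 1.42×10⁻⁷ V = 142 nV

142 nV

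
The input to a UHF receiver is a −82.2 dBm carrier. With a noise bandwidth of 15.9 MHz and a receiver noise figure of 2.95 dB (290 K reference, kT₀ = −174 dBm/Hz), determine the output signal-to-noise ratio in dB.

16.8 dB

Noise floor: N = −174 + 10 log₁₀(B) + NF
10 log₁₀(1.59×10⁷) = 72.01 dB
N = −174 + 72.01 + 2.95 = −99.04 dBm
SNR = P_sig − N = −82.2 − (−99.04) = 16.84 dB → 16.8 dB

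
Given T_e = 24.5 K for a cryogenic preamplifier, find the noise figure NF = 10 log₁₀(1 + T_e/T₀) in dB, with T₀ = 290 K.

F = 1 + T_e/T₀ = 1 + 24.5/290 = 1.08448
NF = 10 log₁₀(1.08448) = 0.352 dB

0.352 dB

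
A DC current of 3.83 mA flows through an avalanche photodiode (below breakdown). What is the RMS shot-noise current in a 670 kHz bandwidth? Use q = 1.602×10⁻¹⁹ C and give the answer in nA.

28.7 nA

I_n = √(2qI·B)
2qI·B = 2 × 1.602×10⁻¹⁹ × 3.83×10⁻³ × 6.70×10⁵ = 8.22×10⁻¹⁶ A²
I_n = √(8.22×10⁻¹⁶) = 2.87×10⁻⁸ A = 28.7 nA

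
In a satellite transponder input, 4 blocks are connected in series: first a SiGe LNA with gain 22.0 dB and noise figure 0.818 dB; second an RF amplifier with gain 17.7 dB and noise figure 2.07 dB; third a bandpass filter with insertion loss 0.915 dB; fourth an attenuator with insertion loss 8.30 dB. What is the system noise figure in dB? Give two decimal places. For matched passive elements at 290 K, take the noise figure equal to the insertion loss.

0.83 dB

Convert to linear (a loss of L dB is a gain of −L dB): F_i = 10^(NF_i/10), G_i = 10^(G_i,dB/10)
  Stage 1: F_1 = 10^(0.818/10) = 1.207, G_1 = 10^(22.0/10) = 158.5
  Stage 2: F_2 = 10^(2.07/10) = 1.611, G_2 = 10^(17.7/10) = 58.88
  Stage 3: F_3 = 10^(0.915/10) = 1.235, G_3 = 10^(−0.915/10) = 0.8100
  Stage 4: F_4 = 10^(8.30/10) = 6.761, G_4 = 10^(−8.30/10) = 0.1479
Friis cascade:
  F = 1.207 + (1.611 − 1)/158.5 + (1.235 − 1)/9333 + (6.761 − 1)/7560 = 1.212
NF = 10 log₁₀(1.212) = 0.83 dB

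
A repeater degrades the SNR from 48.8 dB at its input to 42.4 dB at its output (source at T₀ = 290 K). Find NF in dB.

NF (dB) = SNR_in(dB) − SNR_out(dB) when the source is at T₀
NF = 48.8 − 42.4 = 6.4 dB

6.4 dB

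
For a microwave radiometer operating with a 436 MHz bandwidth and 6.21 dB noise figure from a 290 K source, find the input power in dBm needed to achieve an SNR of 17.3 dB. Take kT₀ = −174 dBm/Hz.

Sensitivity = −174 + 10 log₁₀(B) + NF + SNR_min
= −174 + 86.39 + 6.21 + 17.3
= −64.10 dBm → −64.1 dBm

−64.1 dBm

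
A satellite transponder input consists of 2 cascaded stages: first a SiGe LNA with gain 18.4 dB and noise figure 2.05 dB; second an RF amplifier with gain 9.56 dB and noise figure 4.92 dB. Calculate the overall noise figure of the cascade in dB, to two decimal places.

Convert to linear (a loss of L dB is a gain of −L dB): F_i = 10^(NF_i/10), G_i = 10^(G_i,dB/10)
  Stage 1: F_1 = 10^(2.05/10) = 1.603, G_1 = 10^(18.4/10) = 69.18
  Stage 2: F_2 = 10^(4.92/10) = 3.105, G_2 = 10^(9.56/10) = 9.036
Friis cascade:
  F = 1.603 + (3.105 − 1)/69.18 = 1.634
NF = 10 log₁₀(1.634) = 2.13 dB

2.13 dB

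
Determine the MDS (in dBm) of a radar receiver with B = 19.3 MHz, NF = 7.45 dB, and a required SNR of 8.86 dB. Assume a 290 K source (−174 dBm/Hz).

−84.8 dBm

Sensitivity = −174 + 10 log₁₀(B) + NF + SNR_min
= −174 + 72.86 + 7.45 + 8.86
= −84.83 dBm → −84.8 dBm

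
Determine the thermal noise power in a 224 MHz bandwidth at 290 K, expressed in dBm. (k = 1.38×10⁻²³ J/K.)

−90.5 dBm

P_n = kTB = 1.38×10⁻²³ × 290 × 2.24×10⁸ = 8.96×10⁻¹³ W
In dBm: 10 log₁₀(8.96×10⁻¹³ / 10⁻³) = −90.5 dBm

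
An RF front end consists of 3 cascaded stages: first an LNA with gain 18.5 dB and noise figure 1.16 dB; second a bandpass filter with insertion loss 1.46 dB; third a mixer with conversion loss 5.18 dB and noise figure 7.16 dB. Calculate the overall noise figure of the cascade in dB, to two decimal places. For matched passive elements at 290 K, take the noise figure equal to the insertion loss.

1.45 dB

Convert to linear (a loss of L dB is a gain of −L dB): F_i = 10^(NF_i/10), G_i = 10^(G_i,dB/10)
  Stage 1: F_1 = 10^(1.16/10) = 1.306, G_1 = 10^(18.5/10) = 70.79
  Stage 2: F_2 = 10^(1.46/10) = 1.400, G_2 = 10^(−1.46/10) = 0.7145
  Stage 3: F_3 = 10^(7.16/10) = 5.200, G_3 = 10^(−5.18/10) = 0.3034
Friis cascade:
  F = 1.306 + (1.400 − 1)/70.79 + (5.200 − 1)/50.58 = 1.395
NF = 10 log₁₀(1.395) = 1.45 dB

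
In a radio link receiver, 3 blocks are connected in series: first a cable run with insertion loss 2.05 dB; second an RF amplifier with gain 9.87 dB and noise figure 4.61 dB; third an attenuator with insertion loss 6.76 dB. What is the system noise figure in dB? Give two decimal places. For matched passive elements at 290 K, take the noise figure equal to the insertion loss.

Convert to linear (a loss of L dB is a gain of −L dB): F_i = 10^(NF_i/10), G_i = 10^(G_i,dB/10)
  Stage 1: F_1 = 10^(2.05/10) = 1.603, G_1 = 10^(−2.05/10) = 0.6237
  Stage 2: F_2 = 10^(4.61/10) = 2.891, G_2 = 10^(9.87/10) = 9.705
  Stage 3: F_3 = 10^(6.76/10) = 4.742, G_3 = 10^(−6.76/10) = 0.2109
Friis cascade:
  F = 1.603 + (2.891 − 1)/0.6237 + (4.742 − 1)/6.053 = 5.253
NF = 10 log₁₀(5.253) = 7.20 dB

7.20 dB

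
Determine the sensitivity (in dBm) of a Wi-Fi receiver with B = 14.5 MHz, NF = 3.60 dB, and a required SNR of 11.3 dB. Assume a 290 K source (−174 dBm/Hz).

−87.5 dBm

Sensitivity = −174 + 10 log₁₀(B) + NF + SNR_min
= −174 + 71.61 + 3.60 + 11.3
= −87.49 dBm → −87.5 dBm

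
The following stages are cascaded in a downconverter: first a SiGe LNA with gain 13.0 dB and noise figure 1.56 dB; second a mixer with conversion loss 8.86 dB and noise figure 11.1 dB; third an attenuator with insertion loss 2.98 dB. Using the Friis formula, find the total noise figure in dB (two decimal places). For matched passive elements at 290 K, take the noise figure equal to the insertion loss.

3.82 dB

Convert to linear (a loss of L dB is a gain of −L dB): F_i = 10^(NF_i/10), G_i = 10^(G_i,dB/10)
  Stage 1: F_1 = 10^(1.56/10) = 1.432, G_1 = 10^(13.0/10) = 19.95
  Stage 2: F_2 = 10^(11.1/10) = 12.88, G_2 = 10^(−8.86/10) = 0.1300
  Stage 3: F_3 = 10^(2.98/10) = 1.986, G_3 = 10^(−2.98/10) = 0.5035
Friis cascade:
  F = 1.432 + (12.88 − 1)/19.95 + (1.986 − 1)/2.594 = 2.408
NF = 10 log₁₀(2.408) = 3.82 dB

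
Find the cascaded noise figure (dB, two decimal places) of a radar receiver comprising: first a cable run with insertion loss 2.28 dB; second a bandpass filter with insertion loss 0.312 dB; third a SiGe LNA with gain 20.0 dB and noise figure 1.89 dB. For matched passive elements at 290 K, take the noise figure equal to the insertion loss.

4.48 dB

Convert to linear (a loss of L dB is a gain of −L dB): F_i = 10^(NF_i/10), G_i = 10^(G_i,dB/10)
  Stage 1: F_1 = 10^(2.28/10) = 1.690, G_1 = 10^(−2.28/10) = 0.5916
  Stage 2: F_2 = 10^(0.312/10) = 1.074, G_2 = 10^(−0.312/10) = 0.9307
  Stage 3: F_3 = 10^(1.89/10) = 1.545, G_3 = 10^(20.0/10) = 100.0
Friis cascade:
  F = 1.690 + (1.074 − 1)/0.5916 + (1.545 − 1)/0.5506 = 2.807
NF = 10 log₁₀(2.807) = 4.48 dB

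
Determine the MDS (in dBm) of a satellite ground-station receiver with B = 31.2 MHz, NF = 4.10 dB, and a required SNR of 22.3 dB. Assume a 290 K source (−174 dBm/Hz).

−72.7 dBm

Sensitivity = −174 + 10 log₁₀(B) + NF + SNR_min
= −174 + 74.94 + 4.10 + 22.3
= −72.66 dBm → −72.7 dBm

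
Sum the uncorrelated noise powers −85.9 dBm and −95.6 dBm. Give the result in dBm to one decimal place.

Convert to linear, add, convert back:
P₁ = 2.57×10⁻¹² W, P₂ = 2.75×10⁻¹³ W
P_tot = 2.85×10⁻¹² W → 10 log₁₀(P_tot / 10⁻³) = −85.5 dBm

−85.5 dBm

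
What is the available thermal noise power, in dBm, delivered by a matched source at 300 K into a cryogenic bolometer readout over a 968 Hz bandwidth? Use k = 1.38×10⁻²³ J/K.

P_n = kTB = 1.38×10⁻²³ × 300 × 9.68×10² = 4.01×10⁻¹⁸ W
In dBm: 10 log₁₀(4.01×10⁻¹⁸ / 10⁻³) = −144.0 dBm

−144.0 dBm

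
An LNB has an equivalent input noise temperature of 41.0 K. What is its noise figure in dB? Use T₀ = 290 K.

0.574 dB

F = 1 + T_e/T₀ = 1 + 41.0/290 = 1.14138
NF = 10 log₁₀(1.14138) = 0.574 dB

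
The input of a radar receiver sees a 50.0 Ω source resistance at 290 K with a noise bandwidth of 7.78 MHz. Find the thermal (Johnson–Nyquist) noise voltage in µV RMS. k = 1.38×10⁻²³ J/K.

V_n = √(4kTRB)
4kTRB = 4 × 1.38×10⁻²³ × 290 × 5.00×10¹ × 7.78×10⁶ = 6.23×10⁻¹² V²
V_n = √(6.23×10⁻¹²) = 2.50×10⁻⁶ V = 2.50 µV

2.50 µV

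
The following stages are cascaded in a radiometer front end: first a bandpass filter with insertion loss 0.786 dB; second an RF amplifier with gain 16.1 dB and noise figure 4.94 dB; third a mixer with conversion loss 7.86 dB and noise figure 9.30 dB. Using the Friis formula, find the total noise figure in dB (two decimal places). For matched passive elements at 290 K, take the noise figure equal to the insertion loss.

5.98 dB

Convert to linear (a loss of L dB is a gain of −L dB): F_i = 10^(NF_i/10), G_i = 10^(G_i,dB/10)
  Stage 1: F_1 = 10^(0.786/10) = 1.198, G_1 = 10^(−0.786/10) = 0.8344
  Stage 2: F_2 = 10^(4.94/10) = 3.119, G_2 = 10^(16.1/10) = 40.74
  Stage 3: F_3 = 10^(9.30/10) = 8.511, G_3 = 10^(−7.86/10) = 0.1637
Friis cascade:
  F = 1.198 + (3.119 − 1)/0.8344 + (8.511 − 1)/33.99 = 3.959
NF = 10 log₁₀(3.959) = 5.98 dB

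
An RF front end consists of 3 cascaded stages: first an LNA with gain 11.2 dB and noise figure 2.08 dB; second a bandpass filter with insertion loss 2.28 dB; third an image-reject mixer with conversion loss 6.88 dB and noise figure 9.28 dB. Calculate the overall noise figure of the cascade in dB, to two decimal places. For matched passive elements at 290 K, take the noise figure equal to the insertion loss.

Convert to linear (a loss of L dB is a gain of −L dB): F_i = 10^(NF_i/10), G_i = 10^(G_i,dB/10)
  Stage 1: F_1 = 10^(2.08/10) = 1.614, G_1 = 10^(11.2/10) = 13.18
  Stage 2: F_2 = 10^(2.28/10) = 1.690, G_2 = 10^(−2.28/10) = 0.5916
  Stage 3: F_3 = 10^(9.28/10) = 8.472, G_3 = 10^(−6.88/10) = 0.2051
Friis cascade:
  F = 1.614 + (1.690 − 1)/13.18 + (8.472 − 1)/7.798 = 2.625
NF = 10 log₁₀(2.625) = 4.19 dB

4.19 dB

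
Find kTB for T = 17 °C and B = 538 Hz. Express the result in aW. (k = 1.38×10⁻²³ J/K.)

T = 17 °C + 273.15 = 290.15 K
P_n = kTB = 1.38×10⁻²³ × 290.15 × 5.38×10² = 2.15×10⁻¹⁸ W = 2.15 aW

2.15 aW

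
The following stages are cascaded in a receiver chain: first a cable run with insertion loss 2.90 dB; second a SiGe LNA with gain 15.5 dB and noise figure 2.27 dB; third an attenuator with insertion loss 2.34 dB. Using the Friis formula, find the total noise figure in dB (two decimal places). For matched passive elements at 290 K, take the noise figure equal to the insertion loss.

Convert to linear (a loss of L dB is a gain of −L dB): F_i = 10^(NF_i/10), G_i = 10^(G_i,dB/10)
  Stage 1: F_1 = 10^(2.90/10) = 1.950, G_1 = 10^(−2.90/10) = 0.5129
  Stage 2: F_2 = 10^(2.27/10) = 1.687, G_2 = 10^(15.5/10) = 35.48
  Stage 3: F_3 = 10^(2.34/10) = 1.714, G_3 = 10^(−2.34/10) = 0.5834
Friis cascade:
  F = 1.950 + (1.687 − 1)/0.5129 + (1.714 − 1)/18.20 = 3.328
NF = 10 log₁₀(3.328) = 5.22 dB

5.22 dB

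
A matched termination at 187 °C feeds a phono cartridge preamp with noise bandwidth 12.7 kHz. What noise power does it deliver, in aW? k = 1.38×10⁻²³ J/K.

80.6 aW

T = 187 °C + 273.15 = 460.15 K
P_n = kTB = 1.38×10⁻²³ × 460.15 × 1.27×10⁴ = 8.06×10⁻¹⁷ W = 80.6 aW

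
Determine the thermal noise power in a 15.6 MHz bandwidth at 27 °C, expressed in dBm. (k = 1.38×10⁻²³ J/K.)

T = 27 °C + 273.15 = 300.15 K
P_n = kTB = 1.38×10⁻²³ × 300.15 × 1.56×10⁷ = 6.46×10⁻¹⁴ W
In dBm: 10 log₁₀(6.46×10⁻¹⁴ / 10⁻³) = −101.9 dBm

−101.9 dBm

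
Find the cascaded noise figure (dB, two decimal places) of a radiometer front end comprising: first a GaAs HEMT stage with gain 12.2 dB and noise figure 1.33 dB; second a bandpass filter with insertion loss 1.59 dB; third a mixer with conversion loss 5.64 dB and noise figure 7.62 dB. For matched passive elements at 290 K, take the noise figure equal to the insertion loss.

2.55 dB

Convert to linear (a loss of L dB is a gain of −L dB): F_i = 10^(NF_i/10), G_i = 10^(G_i,dB/10)
  Stage 1: F_1 = 10^(1.33/10) = 1.358, G_1 = 10^(12.2/10) = 16.60
  Stage 2: F_2 = 10^(1.59/10) = 1.442, G_2 = 10^(−1.59/10) = 0.6934
  Stage 3: F_3 = 10^(7.62/10) = 5.781, G_3 = 10^(−5.64/10) = 0.2729
Friis cascade:
  F = 1.358 + (1.442 − 1)/16.60 + (5.781 − 1)/11.51 = 1.800
NF = 10 log₁₀(1.800) = 2.55 dB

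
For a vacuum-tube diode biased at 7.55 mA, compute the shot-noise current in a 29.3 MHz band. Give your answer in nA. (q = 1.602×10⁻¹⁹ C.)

266 nA

I_n = √(2qI·B)
2qI·B = 2 × 1.602×10⁻¹⁹ × 7.55×10⁻³ × 2.93×10⁷ = 7.09×10⁻¹⁴ A²
I_n = √(7.09×10⁻¹⁴) = 2.66×10⁻⁷ A = 266 nA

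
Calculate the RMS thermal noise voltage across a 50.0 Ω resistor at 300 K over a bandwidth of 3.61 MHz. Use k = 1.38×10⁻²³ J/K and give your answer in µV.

1.73 µV

V_n = √(4kTRB)
4kTRB = 4 × 1.38×10⁻²³ × 300 × 5.00×10¹ × 3.61×10⁶ = 2.99×10⁻¹² V²
V_n = √(2.99×10⁻¹²) = 1.73×10⁻⁶ V = 1.73 µV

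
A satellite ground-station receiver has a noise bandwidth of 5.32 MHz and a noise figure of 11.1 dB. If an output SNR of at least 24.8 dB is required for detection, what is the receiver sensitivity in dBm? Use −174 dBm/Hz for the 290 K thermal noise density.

−70.8 dBm

Sensitivity = −174 + 10 log₁₀(B) + NF + SNR_min
= −174 + 67.26 + 11.1 + 24.8
= −70.84 dBm → −70.8 dBm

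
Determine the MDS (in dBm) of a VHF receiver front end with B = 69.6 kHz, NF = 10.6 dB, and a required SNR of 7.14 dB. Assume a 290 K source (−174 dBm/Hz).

−107.8 dBm

Sensitivity = −174 + 10 log₁₀(B) + NF + SNR_min
= −174 + 48.43 + 10.6 + 7.14
= −107.83 dBm → −107.8 dBm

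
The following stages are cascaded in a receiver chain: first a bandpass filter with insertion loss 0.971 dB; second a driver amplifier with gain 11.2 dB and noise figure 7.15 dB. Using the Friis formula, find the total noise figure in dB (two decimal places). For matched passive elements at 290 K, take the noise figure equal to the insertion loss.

8.12 dB

Convert to linear (a loss of L dB is a gain of −L dB): F_i = 10^(NF_i/10), G_i = 10^(G_i,dB/10)
  Stage 1: F_1 = 10^(0.971/10) = 1.251, G_1 = 10^(−0.971/10) = 0.7997
  Stage 2: F_2 = 10^(7.15/10) = 5.188, G_2 = 10^(11.2/10) = 13.18
Friis cascade:
  F = 1.251 + (5.188 − 1)/0.7997 = 6.488
NF = 10 log₁₀(6.488) = 8.12 dB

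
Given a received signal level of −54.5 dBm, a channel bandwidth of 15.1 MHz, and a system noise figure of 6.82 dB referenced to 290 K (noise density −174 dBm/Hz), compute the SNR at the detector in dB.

Noise floor: N = −174 + 10 log₁₀(B) + NF
10 log₁₀(1.51×10⁷) = 71.79 dB
N = −174 + 71.79 + 6.82 = −95.39 dBm
SNR = P_sig − N = −54.5 − (−95.39) = 40.89 dB → 40.9 dB

40.9 dB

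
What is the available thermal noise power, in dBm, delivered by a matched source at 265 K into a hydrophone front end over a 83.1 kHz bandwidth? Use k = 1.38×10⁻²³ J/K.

−125.2 dBm

P_n = kTB = 1.38×10⁻²³ × 265 × 8.31×10⁴ = 3.04×10⁻¹⁶ W
In dBm: 10 log₁₀(3.04×10⁻¹⁶ / 10⁻³) = −125.2 dBm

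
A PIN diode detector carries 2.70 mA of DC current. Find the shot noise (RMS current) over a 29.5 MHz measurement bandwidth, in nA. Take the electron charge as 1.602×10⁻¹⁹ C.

160 nA

I_n = √(2qI·B)
2qI·B = 2 × 1.602×10⁻¹⁹ × 2.70×10⁻³ × 2.95×10⁷ = 2.55×10⁻¹⁴ A²
I_n = √(2.55×10⁻¹⁴) = 1.60×10⁻⁷ A = 160 nA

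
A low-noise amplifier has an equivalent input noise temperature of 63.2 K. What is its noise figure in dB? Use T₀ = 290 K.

F = 1 + T_e/T₀ = 1 + 63.2/290 = 1.21793
NF = 10 log₁₀(1.21793) = 0.856 dB

0.856 dB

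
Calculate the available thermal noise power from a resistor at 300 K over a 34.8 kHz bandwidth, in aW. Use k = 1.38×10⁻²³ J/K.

P_n = kTB = 1.38×10⁻²³ × 300 × 3.48×10⁴ = 1.44×10⁻¹⁶ W = 144 aW

144 aW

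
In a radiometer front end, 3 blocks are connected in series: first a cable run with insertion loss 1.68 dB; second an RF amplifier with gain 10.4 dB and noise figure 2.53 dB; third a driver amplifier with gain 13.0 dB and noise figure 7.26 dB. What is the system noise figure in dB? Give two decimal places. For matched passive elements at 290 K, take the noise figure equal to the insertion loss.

5.07 dB

Convert to linear (a loss of L dB is a gain of −L dB): F_i = 10^(NF_i/10), G_i = 10^(G_i,dB/10)
  Stage 1: F_1 = 10^(1.68/10) = 1.472, G_1 = 10^(−1.68/10) = 0.6792
  Stage 2: F_2 = 10^(2.53/10) = 1.791, G_2 = 10^(10.4/10) = 10.96
  Stage 3: F_3 = 10^(7.26/10) = 5.321, G_3 = 10^(13.0/10) = 19.95
Friis cascade:
  F = 1.472 + (1.791 − 1)/0.6792 + (5.321 − 1)/7.447 = 3.217
NF = 10 log₁₀(3.217) = 5.07 dB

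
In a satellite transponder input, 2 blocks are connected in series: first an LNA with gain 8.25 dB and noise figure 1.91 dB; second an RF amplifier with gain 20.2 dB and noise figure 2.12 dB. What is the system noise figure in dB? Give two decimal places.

2.17 dB

Convert to linear (a loss of L dB is a gain of −L dB): F_i = 10^(NF_i/10), G_i = 10^(G_i,dB/10)
  Stage 1: F_1 = 10^(1.91/10) = 1.552, G_1 = 10^(8.25/10) = 6.683
  Stage 2: F_2 = 10^(2.12/10) = 1.629, G_2 = 10^(20.2/10) = 104.7
Friis cascade:
  F = 1.552 + (1.629 − 1)/6.683 = 1.647
NF = 10 log₁₀(1.647) = 2.17 dB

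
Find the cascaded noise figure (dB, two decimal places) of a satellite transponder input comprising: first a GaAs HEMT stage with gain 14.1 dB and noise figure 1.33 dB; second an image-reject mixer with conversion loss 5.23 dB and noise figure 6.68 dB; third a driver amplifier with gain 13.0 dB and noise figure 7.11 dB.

Convert to linear (a loss of L dB is a gain of −L dB): F_i = 10^(NF_i/10), G_i = 10^(G_i,dB/10)
  Stage 1: F_1 = 10^(1.33/10) = 1.358, G_1 = 10^(14.1/10) = 25.70
  Stage 2: F_2 = 10^(6.68/10) = 4.656, G_2 = 10^(−5.23/10) = 0.2999
  Stage 3: F_3 = 10^(7.11/10) = 5.140, G_3 = 10^(13.0/10) = 19.95
Friis cascade:
  F = 1.358 + (4.656 − 1)/25.70 + (5.140 − 1)/7.709 = 2.038
NF = 10 log₁₀(2.038) = 3.09 dB

3.09 dB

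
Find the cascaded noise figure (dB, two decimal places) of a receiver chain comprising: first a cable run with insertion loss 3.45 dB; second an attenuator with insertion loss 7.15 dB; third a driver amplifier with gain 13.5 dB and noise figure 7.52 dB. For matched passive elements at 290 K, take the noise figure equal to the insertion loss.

18.12 dB

Convert to linear (a loss of L dB is a gain of −L dB): F_i = 10^(NF_i/10), G_i = 10^(G_i,dB/10)
  Stage 1: F_1 = 10^(3.45/10) = 2.213, G_1 = 10^(−3.45/10) = 0.4519
  Stage 2: F_2 = 10^(7.15/10) = 5.188, G_2 = 10^(−7.15/10) = 0.1928
  Stage 3: F_3 = 10^(7.52/10) = 5.649, G_3 = 10^(13.5/10) = 22.39
Friis cascade:
  F = 2.213 + (5.188 − 1)/0.4519 + (5.649 − 1)/0.08710 = 64.86
NF = 10 log₁₀(64.86) = 18.12 dB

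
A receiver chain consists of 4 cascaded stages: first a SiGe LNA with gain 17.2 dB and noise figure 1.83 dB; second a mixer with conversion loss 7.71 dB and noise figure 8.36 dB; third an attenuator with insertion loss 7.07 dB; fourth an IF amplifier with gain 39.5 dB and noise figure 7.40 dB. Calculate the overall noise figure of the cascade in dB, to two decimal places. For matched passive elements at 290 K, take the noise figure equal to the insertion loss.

6.69 dB

Convert to linear (a loss of L dB is a gain of −L dB): F_i = 10^(NF_i/10), G_i = 10^(G_i,dB/10)
  Stage 1: F_1 = 10^(1.83/10) = 1.524, G_1 = 10^(17.2/10) = 52.48
  Stage 2: F_2 = 10^(8.36/10) = 6.855, G_2 = 10^(−7.71/10) = 0.1694
  Stage 3: F_3 = 10^(7.07/10) = 5.093, G_3 = 10^(−7.07/10) = 0.1963
  Stage 4: F_4 = 10^(7.40/10) = 5.495, G_4 = 10^(39.5/10) = 8913
Friis cascade:
  F = 1.524 + (6.855 − 1)/52.48 + (5.093 − 1)/8.892 + (5.495 − 1)/1.746 = 4.671
NF = 10 log₁₀(4.671) = 6.69 dB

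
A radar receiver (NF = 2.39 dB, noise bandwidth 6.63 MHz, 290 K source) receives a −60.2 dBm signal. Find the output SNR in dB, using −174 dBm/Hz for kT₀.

43.2 dB

Noise floor: N = −174 + 10 log₁₀(B) + NF
10 log₁₀(6.63×10⁶) = 68.22 dB
N = −174 + 68.22 + 2.39 = −103.39 dBm
SNR = P_sig − N = −60.2 − (−103.39) = 43.19 dB → 43.2 dB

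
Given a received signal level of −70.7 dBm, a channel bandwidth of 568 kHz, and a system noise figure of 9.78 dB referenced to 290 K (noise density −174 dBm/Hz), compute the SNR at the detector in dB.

Noise floor: N = −174 + 10 log₁₀(B) + NF
10 log₁₀(5.68×10⁵) = 57.54 dB
N = −174 + 57.54 + 9.78 = −106.68 dBm
SNR = P_sig − N = −70.7 − (−106.68) = 35.98 dB → 36.0 dB

36.0 dB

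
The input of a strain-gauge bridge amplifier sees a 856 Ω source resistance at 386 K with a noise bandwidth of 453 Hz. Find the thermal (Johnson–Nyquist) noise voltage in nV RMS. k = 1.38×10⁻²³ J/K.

90.9 nV

V_n = √(4kTRB)
4kTRB = 4 × 1.38×10⁻²³ × 386 × 8.56×10² × 4.53×10² = 8.26×10⁻¹⁵ V²
V_n = √(8.26×10⁻¹⁵) = 9.09×10⁻⁸ V = 90.9 nV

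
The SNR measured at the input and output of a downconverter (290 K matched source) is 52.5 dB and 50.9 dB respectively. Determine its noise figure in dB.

1.6 dB

NF (dB) = SNR_in(dB) − SNR_out(dB) when the source is at T₀
NF = 52.5 − 50.9 = 1.6 dB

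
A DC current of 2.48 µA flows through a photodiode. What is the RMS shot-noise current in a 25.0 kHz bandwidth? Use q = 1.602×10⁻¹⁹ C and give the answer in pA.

141 pA

I_n = √(2qI·B)
2qI·B = 2 × 1.602×10⁻¹⁹ × 2.48×10⁻⁶ × 2.50×10⁴ = 1.99×10⁻²⁰ A²
I_n = √(1.99×10⁻²⁰) = 1.41×10⁻¹⁰ A = 141 pA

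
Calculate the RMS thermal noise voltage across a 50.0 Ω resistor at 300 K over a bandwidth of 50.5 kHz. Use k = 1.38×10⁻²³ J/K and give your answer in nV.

V_n = √(4kTRB)
4kTRB = 4 × 1.38×10⁻²³ × 300 × 5.00×10¹ × 5.05×10⁴ = 4.18×10⁻¹⁴ V²
V_n = √(4.18×10⁻¹⁴) = 2.04×10⁻⁷ V = 204 nV

204 nV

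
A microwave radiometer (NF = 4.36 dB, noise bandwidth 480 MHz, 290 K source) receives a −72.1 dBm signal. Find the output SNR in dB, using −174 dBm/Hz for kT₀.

Noise floor: N = −174 + 10 log₁₀(B) + NF
10 log₁₀(4.80×10⁸) = 86.81 dB
N = −174 + 86.81 + 4.36 = −82.83 dBm
SNR = P_sig − N = −72.1 − (−82.83) = 10.73 dB → 10.7 dB

10.7 dB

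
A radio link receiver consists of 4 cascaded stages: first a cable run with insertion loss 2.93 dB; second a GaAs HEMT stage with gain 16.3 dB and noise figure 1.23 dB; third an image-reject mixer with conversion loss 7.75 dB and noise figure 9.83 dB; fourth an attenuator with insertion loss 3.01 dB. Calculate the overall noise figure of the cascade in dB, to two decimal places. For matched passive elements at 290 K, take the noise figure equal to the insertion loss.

Convert to linear (a loss of L dB is a gain of −L dB): F_i = 10^(NF_i/10), G_i = 10^(G_i,dB/10)
  Stage 1: F_1 = 10^(2.93/10) = 1.963, G_1 = 10^(−2.93/10) = 0.5093
  Stage 2: F_2 = 10^(1.23/10) = 1.327, G_2 = 10^(16.3/10) = 42.66
  Stage 3: F_3 = 10^(9.83/10) = 9.616, G_3 = 10^(−7.75/10) = 0.1679
  Stage 4: F_4 = 10^(3.01/10) = 2.000, G_4 = 10^(−3.01/10) = 0.5000
Friis cascade:
  F = 1.963 + (1.327 − 1)/0.5093 + (9.616 − 1)/21.73 + (2.000 − 1)/3.648 = 3.277
NF = 10 log₁₀(3.277) = 5.15 dB

5.15 dB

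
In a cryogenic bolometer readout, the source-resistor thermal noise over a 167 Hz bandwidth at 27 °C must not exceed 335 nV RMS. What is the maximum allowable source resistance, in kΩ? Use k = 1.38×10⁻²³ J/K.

40.6 kΩ

T = 27 °C + 273.15 = 300.15 K
Johnson–Nyquist: V_n = √(4kTRB) ⇒ R = V_n² / (4kTB)
4kTB = 4 × 1.38×10⁻²³ × 300.15 × 1.67×10² = 2.77×10⁻¹⁸
R = (3.35×10⁻⁷)² / 2.77×10⁻¹⁸ = 4.06×10⁴ Ω = 40.6 kΩ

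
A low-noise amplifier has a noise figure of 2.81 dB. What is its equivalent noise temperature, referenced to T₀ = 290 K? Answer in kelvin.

264 K

F = 10^(2.81/10) = 1.90985
T_e = (F − 1)·T₀ = (1.90985 − 1) × 290 = 264 K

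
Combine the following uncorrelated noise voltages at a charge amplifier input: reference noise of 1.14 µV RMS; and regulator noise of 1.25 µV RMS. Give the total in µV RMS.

1.69 µV

Uncorrelated sources add in power (mean-square): V_tot = √(ΣV_i²)
V_tot = √[(1.14×10⁻⁶)² + (1.25×10⁻⁶)²] = 1.69×10⁻⁶ V = 1.69 µV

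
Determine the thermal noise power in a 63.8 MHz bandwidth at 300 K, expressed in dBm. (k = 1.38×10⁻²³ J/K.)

−95.8 dBm

P_n = kTB = 1.38×10⁻²³ × 300 × 6.38×10⁷ = 2.64×10⁻¹³ W
In dBm: 10 log₁₀(2.64×10⁻¹³ / 10⁻³) = −95.8 dBm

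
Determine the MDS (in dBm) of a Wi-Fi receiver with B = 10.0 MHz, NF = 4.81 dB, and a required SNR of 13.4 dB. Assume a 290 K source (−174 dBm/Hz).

−85.8 dBm

Sensitivity = −174 + 10 log₁₀(B) + NF + SNR_min
= −174 + 70 + 4.81 + 13.4
= −85.79 dBm → −85.8 dBm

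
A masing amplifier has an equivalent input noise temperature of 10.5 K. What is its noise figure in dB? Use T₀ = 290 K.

F = 1 + T_e/T₀ = 1 + 10.5/290 = 1.03621
NF = 10 log₁₀(1.03621) = 0.154 dB

0.154 dB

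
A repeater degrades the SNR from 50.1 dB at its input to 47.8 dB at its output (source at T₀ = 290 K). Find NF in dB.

NF (dB) = SNR_in(dB) − SNR_out(dB) when the source is at T₀
NF = 50.1 − 47.8 = 2.3 dB

2.3 dB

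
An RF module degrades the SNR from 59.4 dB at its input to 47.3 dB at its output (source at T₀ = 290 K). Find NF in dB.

NF (dB) = SNR_in(dB) − SNR_out(dB) when the source is at T₀
NF = 59.4 − 47.3 = 12.1 dB

12.1 dB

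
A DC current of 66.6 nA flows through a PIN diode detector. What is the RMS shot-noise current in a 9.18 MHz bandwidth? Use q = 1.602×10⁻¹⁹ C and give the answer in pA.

443 pA

I_n = √(2qI·B)
2qI·B = 2 × 1.602×10⁻¹⁹ × 6.66×10⁻⁸ × 9.18×10⁶ = 1.96×10⁻¹⁹ A²
I_n = √(1.96×10⁻¹⁹) = 4.43×10⁻¹⁰ A = 443 pA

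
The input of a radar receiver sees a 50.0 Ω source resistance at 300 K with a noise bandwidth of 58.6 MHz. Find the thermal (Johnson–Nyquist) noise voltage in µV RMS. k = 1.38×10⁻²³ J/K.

6.97 µV

V_n = √(4kTRB)
4kTRB = 4 × 1.38×10⁻²³ × 300 × 5.00×10¹ × 5.86×10⁷ = 4.85×10⁻¹¹ V²
V_n = √(4.85×10⁻¹¹) = 6.97×10⁻⁶ V = 6.97 µV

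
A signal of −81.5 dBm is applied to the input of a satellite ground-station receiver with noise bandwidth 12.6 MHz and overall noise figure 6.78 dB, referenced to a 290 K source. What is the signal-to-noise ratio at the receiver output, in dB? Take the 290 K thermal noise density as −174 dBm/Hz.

Noise floor: N = −174 + 10 log₁₀(B) + NF
10 log₁₀(1.26×10⁷) = 71 dB
N = −174 + 71 + 6.78 = −96.22 dBm
SNR = P_sig − N = −81.5 − (−96.22) = 14.72 dB → 14.7 dB

14.7 dB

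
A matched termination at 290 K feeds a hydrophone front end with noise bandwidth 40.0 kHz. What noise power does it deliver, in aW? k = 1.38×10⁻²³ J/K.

P_n = kTB = 1.38×10⁻²³ × 290 × 4.00×10⁴ = 1.60×10⁻¹⁶ W = 160 aW

160 aW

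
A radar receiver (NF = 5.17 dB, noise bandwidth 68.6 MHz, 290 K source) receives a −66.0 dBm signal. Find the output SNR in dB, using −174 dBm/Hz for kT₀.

Noise floor: N = −174 + 10 log₁₀(B) + NF
10 log₁₀(6.86×10⁷) = 78.36 dB
N = −174 + 78.36 + 5.17 = −90.47 dBm
SNR = P_sig − N = −66.0 − (−90.47) = 24.47 dB → 24.5 dB

24.5 dB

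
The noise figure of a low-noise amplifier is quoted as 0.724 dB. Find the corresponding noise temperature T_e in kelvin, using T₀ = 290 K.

F = 10^(0.724/10) = 1.18141
T_e = (F − 1)·T₀ = (1.18141 − 1) × 290 = 52.6 K

52.6 K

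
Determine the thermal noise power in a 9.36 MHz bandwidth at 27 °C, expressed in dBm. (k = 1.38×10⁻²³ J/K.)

T = 27 °C + 273.15 = 300.15 K
P_n = kTB = 1.38×10⁻²³ × 300.15 × 9.36×10⁶ = 3.88×10⁻¹⁴ W
In dBm: 10 log₁₀(3.88×10⁻¹⁴ / 10⁻³) = −104.1 dBm

−104.1 dBm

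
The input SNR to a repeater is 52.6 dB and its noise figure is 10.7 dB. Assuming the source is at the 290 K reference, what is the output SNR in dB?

41.9 dB

By definition F = SNR_in/SNR_out, so in dB: SNR_out = SNR_in − NF
SNR_out = 52.6 − 10.7 = 41.9 dB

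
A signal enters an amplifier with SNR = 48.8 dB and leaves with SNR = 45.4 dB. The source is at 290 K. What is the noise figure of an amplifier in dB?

NF (dB) = SNR_in(dB) − SNR_out(dB) when the source is at T₀
NF = 48.8 − 45.4 = 3.4 dB

3.4 dB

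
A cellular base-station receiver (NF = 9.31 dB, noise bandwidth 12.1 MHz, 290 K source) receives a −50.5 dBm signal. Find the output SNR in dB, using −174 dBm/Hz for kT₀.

Noise floor: N = −174 + 10 log₁₀(B) + NF
10 log₁₀(1.21×10⁷) = 70.83 dB
N = −174 + 70.83 + 9.31 = −93.86 dBm
SNR = P_sig − N = −50.5 − (−93.86) = 43.36 dB → 43.4 dB

43.4 dB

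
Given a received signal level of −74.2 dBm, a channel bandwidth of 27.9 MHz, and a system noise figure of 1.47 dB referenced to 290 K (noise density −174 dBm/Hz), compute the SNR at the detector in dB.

23.9 dB

Noise floor: N = −174 + 10 log₁₀(B) + NF
10 log₁₀(2.79×10⁷) = 74.46 dB
N = −174 + 74.46 + 1.47 = −98.07 dBm
SNR = P_sig − N = −74.2 − (−98.07) = 23.87 dB → 23.9 dB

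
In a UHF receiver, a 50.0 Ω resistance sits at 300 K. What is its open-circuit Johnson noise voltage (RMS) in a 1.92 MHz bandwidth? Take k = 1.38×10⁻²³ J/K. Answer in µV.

1.26 µV

V_n = √(4kTRB)
4kTRB = 4 × 1.38×10⁻²³ × 300 × 5.00×10¹ × 1.92×10⁶ = 1.59×10⁻¹² V²
V_n = √(1.59×10⁻¹²) = 1.26×10⁻⁶ V = 1.26 µV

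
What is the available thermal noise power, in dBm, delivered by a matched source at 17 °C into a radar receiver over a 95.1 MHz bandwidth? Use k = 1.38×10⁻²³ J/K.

T = 17 °C + 273.15 = 290.15 K
P_n = kTB = 1.38×10⁻²³ × 290.15 × 9.51×10⁷ = 3.81×10⁻¹³ W
In dBm: 10 log₁₀(3.81×10⁻¹³ / 10⁻³) = −94.2 dBm

−94.2 dBm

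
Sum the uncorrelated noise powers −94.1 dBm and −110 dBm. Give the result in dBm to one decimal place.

−94.0 dBm

Convert to linear, add, convert back:
P₁ = 3.89×10⁻¹³ W, P₂ = 1.00×10⁻¹⁴ W
P_tot = 3.99×10⁻¹³ W → 10 log₁₀(P_tot / 10⁻³) = −94.0 dBm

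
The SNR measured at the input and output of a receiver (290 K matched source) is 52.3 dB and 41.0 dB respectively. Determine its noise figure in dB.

NF (dB) = SNR_in(dB) − SNR_out(dB) when the source is at T₀
NF = 52.3 − 41.0 = 11.3 dB

11.3 dB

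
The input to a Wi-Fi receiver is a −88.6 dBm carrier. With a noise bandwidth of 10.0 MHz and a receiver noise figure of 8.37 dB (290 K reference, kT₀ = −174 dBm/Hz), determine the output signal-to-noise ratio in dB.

7.0 dB

Noise floor: N = −174 + 10 log₁₀(B) + NF
10 log₁₀(1.00×10⁷) = 70 dB
N = −174 + 70 + 8.37 = −95.63 dBm
SNR = P_sig − N = −88.6 − (−95.63) = 7.03 dB → 7.0 dB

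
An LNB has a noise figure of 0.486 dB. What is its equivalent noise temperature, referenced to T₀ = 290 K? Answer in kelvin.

34.3 K

F = 10^(0.486/10) = 1.11841
T_e = (F − 1)·T₀ = (1.11841 − 1) × 290 = 34.3 K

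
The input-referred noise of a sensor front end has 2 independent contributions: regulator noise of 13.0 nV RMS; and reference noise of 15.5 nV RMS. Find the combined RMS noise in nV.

20.2 nV

Uncorrelated sources add in power (mean-square): V_tot = √(ΣV_i²)
V_tot = √[(1.30×10⁻⁸)² + (1.55×10⁻⁸)²] = 2.02×10⁻⁸ V = 20.2 nV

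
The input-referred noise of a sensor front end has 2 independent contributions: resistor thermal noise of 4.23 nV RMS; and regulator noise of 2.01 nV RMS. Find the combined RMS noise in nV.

4.68 nV

Uncorrelated sources add in power (mean-square): V_tot = √(ΣV_i²)
V_tot = √[(4.23×10⁻⁹)² + (2.01×10⁻⁹)²] = 4.68×10⁻⁹ V = 4.68 nV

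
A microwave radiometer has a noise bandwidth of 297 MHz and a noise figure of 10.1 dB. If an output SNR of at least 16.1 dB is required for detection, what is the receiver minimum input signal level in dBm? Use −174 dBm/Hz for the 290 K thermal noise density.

Sensitivity = −174 + 10 log₁₀(B) + NF + SNR_min
= −174 + 84.73 + 10.1 + 16.1
= −63.07 dBm → −63.1 dBm

−63.1 dBm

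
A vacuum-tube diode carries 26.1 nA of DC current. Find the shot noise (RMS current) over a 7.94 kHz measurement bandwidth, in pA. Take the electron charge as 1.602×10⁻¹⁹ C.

I_n = √(2qI·B)
2qI·B = 2 × 1.602×10⁻¹⁹ × 2.61×10⁻⁸ × 7.94×10³ = 6.64×10⁻²³ A²
I_n = √(6.64×10⁻²³) = 8.15×10⁻¹² A = 8.15 pA

8.15 pA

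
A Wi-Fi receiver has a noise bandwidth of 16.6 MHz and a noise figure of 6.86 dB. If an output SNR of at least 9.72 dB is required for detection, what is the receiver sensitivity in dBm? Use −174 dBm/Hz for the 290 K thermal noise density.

−85.2 dBm

Sensitivity = −174 + 10 log₁₀(B) + NF + SNR_min
= −174 + 72.2 + 6.86 + 9.72
= −85.22 dBm → −85.2 dBm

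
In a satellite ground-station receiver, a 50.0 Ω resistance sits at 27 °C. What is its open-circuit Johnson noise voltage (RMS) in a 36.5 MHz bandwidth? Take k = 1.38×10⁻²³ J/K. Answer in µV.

5.50 µV

T = 27 °C + 273.15 = 300.15 K
V_n = √(4kTRB)
4kTRB = 4 × 1.38×10⁻²³ × 300.15 × 5.00×10¹ × 3.65×10⁷ = 3.02×10⁻¹¹ V²
V_n = √(3.02×10⁻¹¹) = 5.50×10⁻⁶ V = 5.50 µV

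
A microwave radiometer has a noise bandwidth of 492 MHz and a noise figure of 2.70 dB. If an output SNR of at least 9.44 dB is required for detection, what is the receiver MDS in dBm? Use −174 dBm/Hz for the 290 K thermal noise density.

Sensitivity = −174 + 10 log₁₀(B) + NF + SNR_min
= −174 + 86.92 + 2.70 + 9.44
= −74.94 dBm → −74.9 dBm

−74.9 dBm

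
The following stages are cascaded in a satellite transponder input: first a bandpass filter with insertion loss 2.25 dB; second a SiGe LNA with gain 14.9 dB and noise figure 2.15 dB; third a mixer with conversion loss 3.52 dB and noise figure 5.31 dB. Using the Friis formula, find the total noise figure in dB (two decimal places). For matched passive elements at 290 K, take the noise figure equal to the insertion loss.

4.60 dB

Convert to linear (a loss of L dB is a gain of −L dB): F_i = 10^(NF_i/10), G_i = 10^(G_i,dB/10)
  Stage 1: F_1 = 10^(2.25/10) = 1.679, G_1 = 10^(−2.25/10) = 0.5957
  Stage 2: F_2 = 10^(2.15/10) = 1.641, G_2 = 10^(14.9/10) = 30.90
  Stage 3: F_3 = 10^(5.31/10) = 3.396, G_3 = 10^(−3.52/10) = 0.4446
Friis cascade:
  F = 1.679 + (1.641 − 1)/0.5957 + (3.396 − 1)/18.41 = 2.884
NF = 10 log₁₀(2.884) = 4.60 dB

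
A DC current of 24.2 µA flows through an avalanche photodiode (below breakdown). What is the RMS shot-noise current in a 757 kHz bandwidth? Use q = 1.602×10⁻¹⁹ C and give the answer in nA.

I_n = √(2qI·B)
2qI·B = 2 × 1.602×10⁻¹⁹ × 2.42×10⁻⁵ × 7.57×10⁵ = 5.87×10⁻¹⁸ A²
I_n = √(5.87×10⁻¹⁸) = 2.42×10⁻⁹ A = 2.42 nA

2.42 nA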